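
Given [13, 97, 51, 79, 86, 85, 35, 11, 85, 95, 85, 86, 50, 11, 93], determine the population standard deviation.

31.4449

Step 1: Compute the mean: 64.1333
Step 2: Sum of squared deviations from the mean: 14831.7333
Step 3: Population variance = 14831.7333 / 15 = 988.7822
Step 4: Standard deviation = sqrt(988.7822) = 31.4449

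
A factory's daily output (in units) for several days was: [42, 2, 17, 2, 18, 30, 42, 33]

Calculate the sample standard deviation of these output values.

16.0957

Step 1: Compute the mean: 23.25
Step 2: Sum of squared deviations from the mean: 1813.5
Step 3: Sample variance = 1813.5 / 7 = 259.0714
Step 4: Standard deviation = sqrt(259.0714) = 16.0957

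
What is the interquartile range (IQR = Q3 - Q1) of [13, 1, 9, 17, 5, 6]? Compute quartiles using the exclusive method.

10

Step 1: Sort the data: [1, 5, 6, 9, 13, 17]
Step 2: n = 6
Step 3: Using the exclusive quartile method:
  Q1 = 4
  Q2 (median) = 7.5
  Q3 = 14
  IQR = Q3 - Q1 = 14 - 4 = 10
Step 4: IQR = 10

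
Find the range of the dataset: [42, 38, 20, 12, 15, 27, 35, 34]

30

Step 1: Identify the maximum value: max = 42
Step 2: Identify the minimum value: min = 12
Step 3: Range = max - min = 42 - 12 = 30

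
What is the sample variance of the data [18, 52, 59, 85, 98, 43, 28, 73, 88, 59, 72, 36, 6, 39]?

749.0769

Step 1: Compute the mean: (18 + 52 + 59 + 85 + 98 + 43 + 28 + 73 + 88 + 59 + 72 + 36 + 6 + 39) / 14 = 54
Step 2: Compute squared deviations from the mean:
  (18 - 54)^2 = 1296
  (52 - 54)^2 = 4
  (59 - 54)^2 = 25
  (85 - 54)^2 = 961
  (98 - 54)^2 = 1936
  (43 - 54)^2 = 121
  (28 - 54)^2 = 676
  (73 - 54)^2 = 361
  (88 - 54)^2 = 1156
  (59 - 54)^2 = 25
  (72 - 54)^2 = 324
  (36 - 54)^2 = 324
  (6 - 54)^2 = 2304
  (39 - 54)^2 = 225
Step 3: Sum of squared deviations = 9738
Step 4: Sample variance = 9738 / 13 = 749.0769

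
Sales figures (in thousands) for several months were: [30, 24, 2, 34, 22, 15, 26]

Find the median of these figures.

24

Step 1: Sort the data in ascending order: [2, 15, 22, 24, 26, 30, 34]
Step 2: The number of values is n = 7.
Step 3: Since n is odd, the median is the middle value at position 4: 24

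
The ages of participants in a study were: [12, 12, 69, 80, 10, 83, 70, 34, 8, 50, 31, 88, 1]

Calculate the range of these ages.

87

Step 1: Identify the maximum value: max = 88
Step 2: Identify the minimum value: min = 1
Step 3: Range = max - min = 88 - 1 = 87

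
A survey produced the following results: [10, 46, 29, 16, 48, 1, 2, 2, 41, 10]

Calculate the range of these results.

47

Step 1: Identify the maximum value: max = 48
Step 2: Identify the minimum value: min = 1
Step 3: Range = max - min = 48 - 1 = 47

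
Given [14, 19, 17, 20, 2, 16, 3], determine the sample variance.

55.3333

Step 1: Compute the mean: (14 + 19 + 17 + 20 + 2 + 16 + 3) / 7 = 13
Step 2: Compute squared deviations from the mean:
  (14 - 13)^2 = 1
  (19 - 13)^2 = 36
  (17 - 13)^2 = 16
  (20 - 13)^2 = 49
  (2 - 13)^2 = 121
  (16 - 13)^2 = 9
  (3 - 13)^2 = 100
Step 3: Sum of squared deviations = 332
Step 4: Sample variance = 332 / 6 = 55.3333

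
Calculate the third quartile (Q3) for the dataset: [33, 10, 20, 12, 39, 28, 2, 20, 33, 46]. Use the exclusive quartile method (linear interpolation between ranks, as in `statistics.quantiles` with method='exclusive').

34.5

Step 1: Sort the data: [2, 10, 12, 20, 20, 28, 33, 33, 39, 46]
Step 2: n = 10
Step 3: Using the exclusive quartile method:
  Q1 = 11.5
  Q2 (median) = 24
  Q3 = 34.5
  IQR = Q3 - Q1 = 34.5 - 11.5 = 23
Step 4: Q3 = 34.5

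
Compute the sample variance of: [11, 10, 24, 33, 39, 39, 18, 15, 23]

126.5278

Step 1: Compute the mean: (11 + 10 + 24 + 33 + 39 + 39 + 18 + 15 + 23) / 9 = 23.5556
Step 2: Compute squared deviations from the mean:
  (11 - 23.5556)^2 = 157.642
  (10 - 23.5556)^2 = 183.7531
  (24 - 23.5556)^2 = 0.1975
  (33 - 23.5556)^2 = 89.1975
  (39 - 23.5556)^2 = 238.5309
  (39 - 23.5556)^2 = 238.5309
  (18 - 23.5556)^2 = 30.8642
  (15 - 23.5556)^2 = 73.1975
  (23 - 23.5556)^2 = 0.3086
Step 3: Sum of squared deviations = 1012.2222
Step 4: Sample variance = 1012.2222 / 8 = 126.5278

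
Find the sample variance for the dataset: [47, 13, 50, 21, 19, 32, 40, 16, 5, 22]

227.3889

Step 1: Compute the mean: (47 + 13 + 50 + 21 + 19 + 32 + 40 + 16 + 5 + 22) / 10 = 26.5
Step 2: Compute squared deviations from the mean:
  (47 - 26.5)^2 = 420.25
  (13 - 26.5)^2 = 182.25
  (50 - 26.5)^2 = 552.25
  (21 - 26.5)^2 = 30.25
  (19 - 26.5)^2 = 56.25
  (32 - 26.5)^2 = 30.25
  (40 - 26.5)^2 = 182.25
  (16 - 26.5)^2 = 110.25
  (5 - 26.5)^2 = 462.25
  (22 - 26.5)^2 = 20.25
Step 3: Sum of squared deviations = 2046.5
Step 4: Sample variance = 2046.5 / 9 = 227.3889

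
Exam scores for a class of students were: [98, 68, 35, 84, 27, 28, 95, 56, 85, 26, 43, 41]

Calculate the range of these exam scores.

72

Step 1: Identify the maximum value: max = 98
Step 2: Identify the minimum value: min = 26
Step 3: Range = max - min = 98 - 26 = 72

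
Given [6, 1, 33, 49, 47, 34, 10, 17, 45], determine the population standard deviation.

17.6348

Step 1: Compute the mean: 26.8889
Step 2: Sum of squared deviations from the mean: 2798.8889
Step 3: Population variance = 2798.8889 / 9 = 310.9877
Step 4: Standard deviation = sqrt(310.9877) = 17.6348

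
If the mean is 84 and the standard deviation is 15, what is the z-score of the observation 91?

0.4667

Step 1: Recall the z-score formula: z = (x - mu) / sigma
Step 2: Substitute values: z = (91 - 84) / 15
Step 3: z = 7 / 15 = 0.4667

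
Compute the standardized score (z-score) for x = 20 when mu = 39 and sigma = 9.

-2.1111

Step 1: Recall the z-score formula: z = (x - mu) / sigma
Step 2: Substitute values: z = (20 - 39) / 9
Step 3: z = -19 / 9 = -2.1111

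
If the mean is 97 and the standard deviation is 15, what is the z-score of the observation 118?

1.4

Step 1: Recall the z-score formula: z = (x - mu) / sigma
Step 2: Substitute values: z = (118 - 97) / 15
Step 3: z = 21 / 15 = 1.4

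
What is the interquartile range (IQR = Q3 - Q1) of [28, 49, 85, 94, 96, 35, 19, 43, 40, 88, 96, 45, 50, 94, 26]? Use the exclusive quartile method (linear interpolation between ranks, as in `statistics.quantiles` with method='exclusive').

59

Step 1: Sort the data: [19, 26, 28, 35, 40, 43, 45, 49, 50, 85, 88, 94, 94, 96, 96]
Step 2: n = 15
Step 3: Using the exclusive quartile method:
  Q1 = 35
  Q2 (median) = 49
  Q3 = 94
  IQR = Q3 - Q1 = 94 - 35 = 59
Step 4: IQR = 59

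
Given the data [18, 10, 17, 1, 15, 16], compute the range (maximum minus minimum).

17

Step 1: Identify the maximum value: max = 18
Step 2: Identify the minimum value: min = 1
Step 3: Range = max - min = 18 - 1 = 17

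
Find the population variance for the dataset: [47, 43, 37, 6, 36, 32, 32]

150.2041

Step 1: Compute the mean: (47 + 43 + 37 + 6 + 36 + 32 + 32) / 7 = 33.2857
Step 2: Compute squared deviations from the mean:
  (47 - 33.2857)^2 = 188.0816
  (43 - 33.2857)^2 = 94.3673
  (37 - 33.2857)^2 = 13.7959
  (6 - 33.2857)^2 = 744.5102
  (36 - 33.2857)^2 = 7.3673
  (32 - 33.2857)^2 = 1.6531
  (32 - 33.2857)^2 = 1.6531
Step 3: Sum of squared deviations = 1051.4286
Step 4: Population variance = 1051.4286 / 7 = 150.2041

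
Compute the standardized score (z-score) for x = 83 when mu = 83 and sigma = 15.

0

Step 1: Recall the z-score formula: z = (x - mu) / sigma
Step 2: Substitute values: z = (83 - 83) / 15
Step 3: z = 0 / 15 = 0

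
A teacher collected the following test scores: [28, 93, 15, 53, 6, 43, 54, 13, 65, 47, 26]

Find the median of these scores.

43

Step 1: Sort the data in ascending order: [6, 13, 15, 26, 28, 43, 47, 53, 54, 65, 93]
Step 2: The number of values is n = 11.
Step 3: Since n is odd, the median is the middle value at position 6: 43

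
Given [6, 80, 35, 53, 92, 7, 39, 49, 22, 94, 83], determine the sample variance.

1060.4909

Step 1: Compute the mean: (6 + 80 + 35 + 53 + 92 + 7 + 39 + 49 + 22 + 94 + 83) / 11 = 50.9091
Step 2: Compute squared deviations from the mean:
  (6 - 50.9091)^2 = 2016.8264
  (80 - 50.9091)^2 = 846.281
  (35 - 50.9091)^2 = 253.0992
  (53 - 50.9091)^2 = 4.3719
  (92 - 50.9091)^2 = 1688.4628
  (7 - 50.9091)^2 = 1928.0083
  (39 - 50.9091)^2 = 141.8264
  (49 - 50.9091)^2 = 3.6446
  (22 - 50.9091)^2 = 835.7355
  (94 - 50.9091)^2 = 1856.8264
  (83 - 50.9091)^2 = 1029.8264
Step 3: Sum of squared deviations = 10604.9091
Step 4: Sample variance = 10604.9091 / 10 = 1060.4909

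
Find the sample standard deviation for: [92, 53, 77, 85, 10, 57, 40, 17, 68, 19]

29.4724

Step 1: Compute the mean: 51.8
Step 2: Sum of squared deviations from the mean: 7817.6
Step 3: Sample variance = 7817.6 / 9 = 868.6222
Step 4: Standard deviation = sqrt(868.6222) = 29.4724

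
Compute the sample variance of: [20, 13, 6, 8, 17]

34.7

Step 1: Compute the mean: (20 + 13 + 6 + 8 + 17) / 5 = 12.8
Step 2: Compute squared deviations from the mean:
  (20 - 12.8)^2 = 51.84
  (13 - 12.8)^2 = 0.04
  (6 - 12.8)^2 = 46.24
  (8 - 12.8)^2 = 23.04
  (17 - 12.8)^2 = 17.64
Step 3: Sum of squared deviations = 138.8
Step 4: Sample variance = 138.8 / 4 = 34.7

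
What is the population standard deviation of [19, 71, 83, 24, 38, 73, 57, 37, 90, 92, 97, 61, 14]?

27.9886

Step 1: Compute the mean: 58.1538
Step 2: Sum of squared deviations from the mean: 10183.6923
Step 3: Population variance = 10183.6923 / 13 = 783.3609
Step 4: Standard deviation = sqrt(783.3609) = 27.9886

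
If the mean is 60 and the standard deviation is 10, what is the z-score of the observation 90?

3

Step 1: Recall the z-score formula: z = (x - mu) / sigma
Step 2: Substitute values: z = (90 - 60) / 10
Step 3: z = 30 / 10 = 3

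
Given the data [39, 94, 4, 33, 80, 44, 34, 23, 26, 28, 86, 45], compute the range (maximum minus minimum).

90

Step 1: Identify the maximum value: max = 94
Step 2: Identify the minimum value: min = 4
Step 3: Range = max - min = 94 - 4 = 90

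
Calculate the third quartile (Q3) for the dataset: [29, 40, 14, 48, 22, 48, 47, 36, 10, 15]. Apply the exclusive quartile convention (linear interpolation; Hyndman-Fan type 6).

47.25

Step 1: Sort the data: [10, 14, 15, 22, 29, 36, 40, 47, 48, 48]
Step 2: n = 10
Step 3: Using the exclusive quartile method:
  Q1 = 14.75
  Q2 (median) = 32.5
  Q3 = 47.25
  IQR = Q3 - Q1 = 47.25 - 14.75 = 32.5
Step 4: Q3 = 47.25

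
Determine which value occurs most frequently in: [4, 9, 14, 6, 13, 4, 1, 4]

4

Step 1: Count the frequency of each value:
  1: appears 1 time(s)
  4: appears 3 time(s)
  6: appears 1 time(s)
  9: appears 1 time(s)
  13: appears 1 time(s)
  14: appears 1 time(s)
Step 2: The value 4 appears most frequently (3 times).
Step 3: Mode = 4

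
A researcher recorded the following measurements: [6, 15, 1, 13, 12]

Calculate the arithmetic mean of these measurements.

9.4

Step 1: Sum all values: 6 + 15 + 1 + 13 + 12 = 47
Step 2: Count the number of values: n = 5
Step 3: Mean = sum / n = 47 / 5 = 9.4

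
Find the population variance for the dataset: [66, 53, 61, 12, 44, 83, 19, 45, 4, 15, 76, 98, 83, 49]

810.5306

Step 1: Compute the mean: (66 + 53 + 61 + 12 + 44 + 83 + 19 + 45 + 4 + 15 + 76 + 98 + 83 + 49) / 14 = 50.5714
Step 2: Compute squared deviations from the mean:
  (66 - 50.5714)^2 = 238.0408
  (53 - 50.5714)^2 = 5.898
  (61 - 50.5714)^2 = 108.7551
  (12 - 50.5714)^2 = 1487.7551
  (44 - 50.5714)^2 = 43.1837
  (83 - 50.5714)^2 = 1051.6122
  (19 - 50.5714)^2 = 996.7551
  (45 - 50.5714)^2 = 31.0408
  (4 - 50.5714)^2 = 2168.898
  (15 - 50.5714)^2 = 1265.3265
  (76 - 50.5714)^2 = 646.6122
  (98 - 50.5714)^2 = 2249.4694
  (83 - 50.5714)^2 = 1051.6122
  (49 - 50.5714)^2 = 2.4694
Step 3: Sum of squared deviations = 11347.4286
Step 4: Population variance = 11347.4286 / 14 = 810.5306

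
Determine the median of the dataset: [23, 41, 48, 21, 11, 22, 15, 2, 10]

21

Step 1: Sort the data in ascending order: [2, 10, 11, 15, 21, 22, 23, 41, 48]
Step 2: The number of values is n = 9.
Step 3: Since n is odd, the median is the middle value at position 5: 21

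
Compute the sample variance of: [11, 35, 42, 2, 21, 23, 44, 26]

213.4286

Step 1: Compute the mean: (11 + 35 + 42 + 2 + 21 + 23 + 44 + 26) / 8 = 25.5
Step 2: Compute squared deviations from the mean:
  (11 - 25.5)^2 = 210.25
  (35 - 25.5)^2 = 90.25
  (42 - 25.5)^2 = 272.25
  (2 - 25.5)^2 = 552.25
  (21 - 25.5)^2 = 20.25
  (23 - 25.5)^2 = 6.25
  (44 - 25.5)^2 = 342.25
  (26 - 25.5)^2 = 0.25
Step 3: Sum of squared deviations = 1494
Step 4: Sample variance = 1494 / 7 = 213.4286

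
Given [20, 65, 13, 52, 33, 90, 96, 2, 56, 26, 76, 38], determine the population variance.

845.6875

Step 1: Compute the mean: (20 + 65 + 13 + 52 + 33 + 90 + 96 + 2 + 56 + 26 + 76 + 38) / 12 = 47.25
Step 2: Compute squared deviations from the mean:
  (20 - 47.25)^2 = 742.5625
  (65 - 47.25)^2 = 315.0625
  (13 - 47.25)^2 = 1173.0625
  (52 - 47.25)^2 = 22.5625
  (33 - 47.25)^2 = 203.0625
  (90 - 47.25)^2 = 1827.5625
  (96 - 47.25)^2 = 2376.5625
  (2 - 47.25)^2 = 2047.5625
  (56 - 47.25)^2 = 76.5625
  (26 - 47.25)^2 = 451.5625
  (76 - 47.25)^2 = 826.5625
  (38 - 47.25)^2 = 85.5625
Step 3: Sum of squared deviations = 10148.25
Step 4: Population variance = 10148.25 / 12 = 845.6875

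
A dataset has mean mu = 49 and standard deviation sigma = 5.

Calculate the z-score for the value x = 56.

1.4

Step 1: Recall the z-score formula: z = (x - mu) / sigma
Step 2: Substitute values: z = (56 - 49) / 5
Step 3: z = 7 / 5 = 1.4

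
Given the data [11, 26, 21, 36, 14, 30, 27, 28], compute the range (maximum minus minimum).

25

Step 1: Identify the maximum value: max = 36
Step 2: Identify the minimum value: min = 11
Step 3: Range = max - min = 36 - 11 = 25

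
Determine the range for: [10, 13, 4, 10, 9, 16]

12

Step 1: Identify the maximum value: max = 16
Step 2: Identify the minimum value: min = 4
Step 3: Range = max - min = 16 - 4 = 12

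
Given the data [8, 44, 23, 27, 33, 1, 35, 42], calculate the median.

30

Step 1: Sort the data in ascending order: [1, 8, 23, 27, 33, 35, 42, 44]
Step 2: The number of values is n = 8.
Step 3: Since n is even, the median is the average of positions 4 and 5:
  Median = (27 + 33) / 2 = 30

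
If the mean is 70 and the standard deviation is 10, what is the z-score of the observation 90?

2

Step 1: Recall the z-score formula: z = (x - mu) / sigma
Step 2: Substitute values: z = (90 - 70) / 10
Step 3: z = 20 / 10 = 2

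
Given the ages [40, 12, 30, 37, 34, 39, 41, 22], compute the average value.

31.875

Step 1: Sum all values: 40 + 12 + 30 + 37 + 34 + 39 + 41 + 22 = 255
Step 2: Count the number of values: n = 8
Step 3: Mean = sum / n = 255 / 8 = 31.875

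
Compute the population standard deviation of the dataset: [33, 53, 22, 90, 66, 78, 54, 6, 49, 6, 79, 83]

28.1527

Step 1: Compute the mean: 51.5833
Step 2: Sum of squared deviations from the mean: 9510.9167
Step 3: Population variance = 9510.9167 / 12 = 792.5764
Step 4: Standard deviation = sqrt(792.5764) = 28.1527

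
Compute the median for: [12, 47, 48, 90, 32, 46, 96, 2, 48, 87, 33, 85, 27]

47

Step 1: Sort the data in ascending order: [2, 12, 27, 32, 33, 46, 47, 48, 48, 85, 87, 90, 96]
Step 2: The number of values is n = 13.
Step 3: Since n is odd, the median is the middle value at position 7: 47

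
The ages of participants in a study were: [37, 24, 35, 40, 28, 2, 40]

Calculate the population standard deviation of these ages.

12.5112

Step 1: Compute the mean: 29.4286
Step 2: Sum of squared deviations from the mean: 1095.7143
Step 3: Population variance = 1095.7143 / 7 = 156.5306
Step 4: Standard deviation = sqrt(156.5306) = 12.5112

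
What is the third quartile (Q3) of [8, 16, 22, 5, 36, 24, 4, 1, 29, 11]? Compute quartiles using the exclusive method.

25.25

Step 1: Sort the data: [1, 4, 5, 8, 11, 16, 22, 24, 29, 36]
Step 2: n = 10
Step 3: Using the exclusive quartile method:
  Q1 = 4.75
  Q2 (median) = 13.5
  Q3 = 25.25
  IQR = Q3 - Q1 = 25.25 - 4.75 = 20.5
Step 4: Q3 = 25.25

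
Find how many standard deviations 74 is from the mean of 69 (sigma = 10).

0.5

Step 1: Recall the z-score formula: z = (x - mu) / sigma
Step 2: Substitute values: z = (74 - 69) / 10
Step 3: z = 5 / 10 = 0.5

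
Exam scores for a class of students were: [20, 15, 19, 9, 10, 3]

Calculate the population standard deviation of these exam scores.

5.9628

Step 1: Compute the mean: 12.6667
Step 2: Sum of squared deviations from the mean: 213.3333
Step 3: Population variance = 213.3333 / 6 = 35.5556
Step 4: Standard deviation = sqrt(35.5556) = 5.9628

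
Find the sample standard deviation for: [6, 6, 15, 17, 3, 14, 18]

6.1023

Step 1: Compute the mean: 11.2857
Step 2: Sum of squared deviations from the mean: 223.4286
Step 3: Sample variance = 223.4286 / 6 = 37.2381
Step 4: Standard deviation = sqrt(37.2381) = 6.1023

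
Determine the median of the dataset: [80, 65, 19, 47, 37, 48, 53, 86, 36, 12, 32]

47

Step 1: Sort the data in ascending order: [12, 19, 32, 36, 37, 47, 48, 53, 65, 80, 86]
Step 2: The number of values is n = 11.
Step 3: Since n is odd, the median is the middle value at position 6: 47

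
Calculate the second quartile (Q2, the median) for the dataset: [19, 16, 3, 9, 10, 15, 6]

10

Step 1: Sort the data: [3, 6, 9, 10, 15, 16, 19]
Step 2: n = 7
Step 3: Q2 is the median. Since n is odd, it is the middle value at position 4: 10
Step 4: Q2 = 10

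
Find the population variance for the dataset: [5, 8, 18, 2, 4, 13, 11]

27.3469

Step 1: Compute the mean: (5 + 8 + 18 + 2 + 4 + 13 + 11) / 7 = 8.7143
Step 2: Compute squared deviations from the mean:
  (5 - 8.7143)^2 = 13.7959
  (8 - 8.7143)^2 = 0.5102
  (18 - 8.7143)^2 = 86.2245
  (2 - 8.7143)^2 = 45.0816
  (4 - 8.7143)^2 = 22.2245
  (13 - 8.7143)^2 = 18.3673
  (11 - 8.7143)^2 = 5.2245
Step 3: Sum of squared deviations = 191.4286
Step 4: Population variance = 191.4286 / 7 = 27.3469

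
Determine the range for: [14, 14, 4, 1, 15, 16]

15

Step 1: Identify the maximum value: max = 16
Step 2: Identify the minimum value: min = 1
Step 3: Range = max - min = 16 - 1 = 15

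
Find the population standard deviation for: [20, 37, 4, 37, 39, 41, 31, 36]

11.7786

Step 1: Compute the mean: 30.625
Step 2: Sum of squared deviations from the mean: 1109.875
Step 3: Population variance = 1109.875 / 8 = 138.7344
Step 4: Standard deviation = sqrt(138.7344) = 11.7786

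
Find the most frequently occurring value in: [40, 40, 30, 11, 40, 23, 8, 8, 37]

40

Step 1: Count the frequency of each value:
  8: appears 2 time(s)
  11: appears 1 time(s)
  23: appears 1 time(s)
  30: appears 1 time(s)
  37: appears 1 time(s)
  40: appears 3 time(s)
Step 2: The value 40 appears most frequently (3 times).
Step 3: Mode = 40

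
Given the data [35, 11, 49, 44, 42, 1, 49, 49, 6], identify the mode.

49

Step 1: Count the frequency of each value:
  1: appears 1 time(s)
  6: appears 1 time(s)
  11: appears 1 time(s)
  35: appears 1 time(s)
  42: appears 1 time(s)
  44: appears 1 time(s)
  49: appears 3 time(s)
Step 2: The value 49 appears most frequently (3 times).
Step 3: Mode = 49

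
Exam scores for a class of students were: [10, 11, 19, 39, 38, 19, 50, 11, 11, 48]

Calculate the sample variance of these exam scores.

266.7111

Step 1: Compute the mean: (10 + 11 + 19 + 39 + 38 + 19 + 50 + 11 + 11 + 48) / 10 = 25.6
Step 2: Compute squared deviations from the mean:
  (10 - 25.6)^2 = 243.36
  (11 - 25.6)^2 = 213.16
  (19 - 25.6)^2 = 43.56
  (39 - 25.6)^2 = 179.56
  (38 - 25.6)^2 = 153.76
  (19 - 25.6)^2 = 43.56
  (50 - 25.6)^2 = 595.36
  (11 - 25.6)^2 = 213.16
  (11 - 25.6)^2 = 213.16
  (48 - 25.6)^2 = 501.76
Step 3: Sum of squared deviations = 2400.4
Step 4: Sample variance = 2400.4 / 9 = 266.7111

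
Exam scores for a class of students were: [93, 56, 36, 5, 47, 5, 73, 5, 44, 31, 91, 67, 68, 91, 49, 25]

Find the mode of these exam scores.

5

Step 1: Count the frequency of each value:
  5: appears 3 time(s)
  25: appears 1 time(s)
  31: appears 1 time(s)
  36: appears 1 time(s)
  44: appears 1 time(s)
  47: appears 1 time(s)
  49: appears 1 time(s)
  56: appears 1 time(s)
  67: appears 1 time(s)
  68: appears 1 time(s)
  73: appears 1 time(s)
  91: appears 2 time(s)
  93: appears 1 time(s)
Step 2: The value 5 appears most frequently (3 times).
Step 3: Mode = 5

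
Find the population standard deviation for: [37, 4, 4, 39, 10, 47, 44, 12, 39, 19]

16.4027

Step 1: Compute the mean: 25.5
Step 2: Sum of squared deviations from the mean: 2690.5
Step 3: Population variance = 2690.5 / 10 = 269.05
Step 4: Standard deviation = sqrt(269.05) = 16.4027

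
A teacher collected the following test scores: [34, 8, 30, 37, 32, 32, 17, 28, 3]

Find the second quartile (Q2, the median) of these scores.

30

Step 1: Sort the data: [3, 8, 17, 28, 30, 32, 32, 34, 37]
Step 2: n = 9
Step 3: Q2 is the median. Since n is odd, it is the middle value at position 5: 30
Step 4: Q2 = 30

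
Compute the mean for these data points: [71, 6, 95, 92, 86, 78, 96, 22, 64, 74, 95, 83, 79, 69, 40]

70

Step 1: Sum all values: 71 + 6 + 95 + 92 + 86 + 78 + 96 + 22 + 64 + 74 + 95 + 83 + 79 + 69 + 40 = 1050
Step 2: Count the number of values: n = 15
Step 3: Mean = sum / n = 1050 / 15 = 70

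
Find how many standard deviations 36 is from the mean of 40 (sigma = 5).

-0.8

Step 1: Recall the z-score formula: z = (x - mu) / sigma
Step 2: Substitute values: z = (36 - 40) / 5
Step 3: z = -4 / 5 = -0.8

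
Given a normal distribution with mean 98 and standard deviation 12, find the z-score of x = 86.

-1

Step 1: Recall the z-score formula: z = (x - mu) / sigma
Step 2: Substitute values: z = (86 - 98) / 12
Step 3: z = -12 / 12 = -1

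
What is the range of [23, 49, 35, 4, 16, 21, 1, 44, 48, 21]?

48

Step 1: Identify the maximum value: max = 49
Step 2: Identify the minimum value: min = 1
Step 3: Range = max - min = 49 - 1 = 48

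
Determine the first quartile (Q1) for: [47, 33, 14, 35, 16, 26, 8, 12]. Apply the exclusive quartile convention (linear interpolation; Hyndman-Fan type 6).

12.5

Step 1: Sort the data: [8, 12, 14, 16, 26, 33, 35, 47]
Step 2: n = 8
Step 3: Using the exclusive quartile method:
  Q1 = 12.5
  Q2 (median) = 21
  Q3 = 34.5
  IQR = Q3 - Q1 = 34.5 - 12.5 = 22
Step 4: Q1 = 12.5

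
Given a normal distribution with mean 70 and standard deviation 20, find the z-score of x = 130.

3

Step 1: Recall the z-score formula: z = (x - mu) / sigma
Step 2: Substitute values: z = (130 - 70) / 20
Step 3: z = 60 / 20 = 3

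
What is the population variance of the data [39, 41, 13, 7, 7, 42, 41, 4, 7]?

276.6667

Step 1: Compute the mean: (39 + 41 + 13 + 7 + 7 + 42 + 41 + 4 + 7) / 9 = 22.3333
Step 2: Compute squared deviations from the mean:
  (39 - 22.3333)^2 = 277.7778
  (41 - 22.3333)^2 = 348.4444
  (13 - 22.3333)^2 = 87.1111
  (7 - 22.3333)^2 = 235.1111
  (7 - 22.3333)^2 = 235.1111
  (42 - 22.3333)^2 = 386.7778
  (41 - 22.3333)^2 = 348.4444
  (4 - 22.3333)^2 = 336.1111
  (7 - 22.3333)^2 = 235.1111
Step 3: Sum of squared deviations = 2490
Step 4: Population variance = 2490 / 9 = 276.6667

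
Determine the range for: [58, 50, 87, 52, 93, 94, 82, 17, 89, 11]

83

Step 1: Identify the maximum value: max = 94
Step 2: Identify the minimum value: min = 11
Step 3: Range = max - min = 94 - 11 = 83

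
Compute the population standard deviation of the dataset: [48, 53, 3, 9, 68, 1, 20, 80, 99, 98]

36.1786

Step 1: Compute the mean: 47.9
Step 2: Sum of squared deviations from the mean: 13088.9
Step 3: Population variance = 13088.9 / 10 = 1308.89
Step 4: Standard deviation = sqrt(1308.89) = 36.1786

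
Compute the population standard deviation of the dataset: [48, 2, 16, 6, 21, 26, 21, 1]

14.4649

Step 1: Compute the mean: 17.625
Step 2: Sum of squared deviations from the mean: 1673.875
Step 3: Population variance = 1673.875 / 8 = 209.2344
Step 4: Standard deviation = sqrt(209.2344) = 14.4649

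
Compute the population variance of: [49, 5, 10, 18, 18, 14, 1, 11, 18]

168

Step 1: Compute the mean: (49 + 5 + 10 + 18 + 18 + 14 + 1 + 11 + 18) / 9 = 16
Step 2: Compute squared deviations from the mean:
  (49 - 16)^2 = 1089
  (5 - 16)^2 = 121
  (10 - 16)^2 = 36
  (18 - 16)^2 = 4
  (18 - 16)^2 = 4
  (14 - 16)^2 = 4
  (1 - 16)^2 = 225
  (11 - 16)^2 = 25
  (18 - 16)^2 = 4
Step 3: Sum of squared deviations = 1512
Step 4: Population variance = 1512 / 9 = 168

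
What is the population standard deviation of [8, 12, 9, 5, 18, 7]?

4.2197

Step 1: Compute the mean: 9.8333
Step 2: Sum of squared deviations from the mean: 106.8333
Step 3: Population variance = 106.8333 / 6 = 17.8056
Step 4: Standard deviation = sqrt(17.8056) = 4.2197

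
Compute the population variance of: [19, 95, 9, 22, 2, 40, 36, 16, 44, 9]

659.76

Step 1: Compute the mean: (19 + 95 + 9 + 22 + 2 + 40 + 36 + 16 + 44 + 9) / 10 = 29.2
Step 2: Compute squared deviations from the mean:
  (19 - 29.2)^2 = 104.04
  (95 - 29.2)^2 = 4329.64
  (9 - 29.2)^2 = 408.04
  (22 - 29.2)^2 = 51.84
  (2 - 29.2)^2 = 739.84
  (40 - 29.2)^2 = 116.64
  (36 - 29.2)^2 = 46.24
  (16 - 29.2)^2 = 174.24
  (44 - 29.2)^2 = 219.04
  (9 - 29.2)^2 = 408.04
Step 3: Sum of squared deviations = 6597.6
Step 4: Population variance = 6597.6 / 10 = 659.76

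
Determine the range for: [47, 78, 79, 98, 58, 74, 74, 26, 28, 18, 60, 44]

80

Step 1: Identify the maximum value: max = 98
Step 2: Identify the minimum value: min = 18
Step 3: Range = max - min = 98 - 18 = 80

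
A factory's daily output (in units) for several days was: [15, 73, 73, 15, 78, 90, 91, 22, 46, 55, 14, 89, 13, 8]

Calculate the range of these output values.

83

Step 1: Identify the maximum value: max = 91
Step 2: Identify the minimum value: min = 8
Step 3: Range = max - min = 91 - 8 = 83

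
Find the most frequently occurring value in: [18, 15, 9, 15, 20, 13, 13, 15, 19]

15

Step 1: Count the frequency of each value:
  9: appears 1 time(s)
  13: appears 2 time(s)
  15: appears 3 time(s)
  18: appears 1 time(s)
  19: appears 1 time(s)
  20: appears 1 time(s)
Step 2: The value 15 appears most frequently (3 times).
Step 3: Mode = 15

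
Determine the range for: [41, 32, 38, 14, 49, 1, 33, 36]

48

Step 1: Identify the maximum value: max = 49
Step 2: Identify the minimum value: min = 1
Step 3: Range = max - min = 49 - 1 = 48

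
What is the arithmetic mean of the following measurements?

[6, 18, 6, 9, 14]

10.6

Step 1: Sum all values: 6 + 18 + 6 + 9 + 14 = 53
Step 2: Count the number of values: n = 5
Step 3: Mean = sum / n = 53 / 5 = 10.6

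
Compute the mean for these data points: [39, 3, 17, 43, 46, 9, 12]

24.1429

Step 1: Sum all values: 39 + 3 + 17 + 43 + 46 + 9 + 12 = 169
Step 2: Count the number of values: n = 7
Step 3: Mean = sum / n = 169 / 7 = 24.1429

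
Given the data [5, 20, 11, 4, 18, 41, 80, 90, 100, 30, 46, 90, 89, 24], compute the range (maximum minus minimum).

96

Step 1: Identify the maximum value: max = 100
Step 2: Identify the minimum value: min = 4
Step 3: Range = max - min = 100 - 4 = 96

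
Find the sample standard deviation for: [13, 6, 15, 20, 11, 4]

5.8907

Step 1: Compute the mean: 11.5
Step 2: Sum of squared deviations from the mean: 173.5
Step 3: Sample variance = 173.5 / 5 = 34.7
Step 4: Standard deviation = sqrt(34.7) = 5.8907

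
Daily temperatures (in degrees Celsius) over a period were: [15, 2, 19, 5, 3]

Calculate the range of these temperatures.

17

Step 1: Identify the maximum value: max = 19
Step 2: Identify the minimum value: min = 2
Step 3: Range = max - min = 19 - 2 = 17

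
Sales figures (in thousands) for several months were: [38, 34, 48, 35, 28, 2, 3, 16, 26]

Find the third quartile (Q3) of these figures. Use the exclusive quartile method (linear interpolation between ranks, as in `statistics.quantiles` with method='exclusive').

36.5

Step 1: Sort the data: [2, 3, 16, 26, 28, 34, 35, 38, 48]
Step 2: n = 9
Step 3: Using the exclusive quartile method:
  Q1 = 9.5
  Q2 (median) = 28
  Q3 = 36.5
  IQR = Q3 - Q1 = 36.5 - 9.5 = 27
Step 4: Q3 = 36.5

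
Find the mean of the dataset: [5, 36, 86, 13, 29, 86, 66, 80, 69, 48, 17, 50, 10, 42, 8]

43

Step 1: Sum all values: 5 + 36 + 86 + 13 + 29 + 86 + 66 + 80 + 69 + 48 + 17 + 50 + 10 + 42 + 8 = 645
Step 2: Count the number of values: n = 15
Step 3: Mean = sum / n = 645 / 15 = 43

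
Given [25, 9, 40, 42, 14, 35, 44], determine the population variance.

169.551

Step 1: Compute the mean: (25 + 9 + 40 + 42 + 14 + 35 + 44) / 7 = 29.8571
Step 2: Compute squared deviations from the mean:
  (25 - 29.8571)^2 = 23.5918
  (9 - 29.8571)^2 = 435.0204
  (40 - 29.8571)^2 = 102.8776
  (42 - 29.8571)^2 = 147.449
  (14 - 29.8571)^2 = 251.449
  (35 - 29.8571)^2 = 26.449
  (44 - 29.8571)^2 = 200.0204
Step 3: Sum of squared deviations = 1186.8571
Step 4: Population variance = 1186.8571 / 7 = 169.551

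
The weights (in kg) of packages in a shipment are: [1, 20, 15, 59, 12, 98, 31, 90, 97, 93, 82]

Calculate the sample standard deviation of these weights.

38.9725

Step 1: Compute the mean: 54.3636
Step 2: Sum of squared deviations from the mean: 15188.5455
Step 3: Sample variance = 15188.5455 / 10 = 1518.8545
Step 4: Standard deviation = sqrt(1518.8545) = 38.9725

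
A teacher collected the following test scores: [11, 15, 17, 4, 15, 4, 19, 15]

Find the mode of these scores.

15

Step 1: Count the frequency of each value:
  4: appears 2 time(s)
  11: appears 1 time(s)
  15: appears 3 time(s)
  17: appears 1 time(s)
  19: appears 1 time(s)
Step 2: The value 15 appears most frequently (3 times).
Step 3: Mode = 15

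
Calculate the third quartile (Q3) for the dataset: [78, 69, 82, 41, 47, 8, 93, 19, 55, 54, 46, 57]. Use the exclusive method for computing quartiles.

75.75

Step 1: Sort the data: [8, 19, 41, 46, 47, 54, 55, 57, 69, 78, 82, 93]
Step 2: n = 12
Step 3: Using the exclusive quartile method:
  Q1 = 42.25
  Q2 (median) = 54.5
  Q3 = 75.75
  IQR = Q3 - Q1 = 75.75 - 42.25 = 33.5
Step 4: Q3 = 75.75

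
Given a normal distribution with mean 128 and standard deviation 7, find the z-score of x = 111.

-2.4286

Step 1: Recall the z-score formula: z = (x - mu) / sigma
Step 2: Substitute values: z = (111 - 128) / 7
Step 3: z = -17 / 7 = -2.4286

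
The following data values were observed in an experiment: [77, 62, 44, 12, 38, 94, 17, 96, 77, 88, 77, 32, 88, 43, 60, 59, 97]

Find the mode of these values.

77

Step 1: Count the frequency of each value:
  12: appears 1 time(s)
  17: appears 1 time(s)
  32: appears 1 time(s)
  38: appears 1 time(s)
  43: appears 1 time(s)
  44: appears 1 time(s)
  59: appears 1 time(s)
  60: appears 1 time(s)
  62: appears 1 time(s)
  77: appears 3 time(s)
  88: appears 2 time(s)
  94: appears 1 time(s)
  96: appears 1 time(s)
  97: appears 1 time(s)
Step 2: The value 77 appears most frequently (3 times).
Step 3: Mode = 77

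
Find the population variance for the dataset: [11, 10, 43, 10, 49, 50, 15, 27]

280.8594

Step 1: Compute the mean: (11 + 10 + 43 + 10 + 49 + 50 + 15 + 27) / 8 = 26.875
Step 2: Compute squared deviations from the mean:
  (11 - 26.875)^2 = 252.0156
  (10 - 26.875)^2 = 284.7656
  (43 - 26.875)^2 = 260.0156
  (10 - 26.875)^2 = 284.7656
  (49 - 26.875)^2 = 489.5156
  (50 - 26.875)^2 = 534.7656
  (15 - 26.875)^2 = 141.0156
  (27 - 26.875)^2 = 0.0156
Step 3: Sum of squared deviations = 2246.875
Step 4: Population variance = 2246.875 / 8 = 280.8594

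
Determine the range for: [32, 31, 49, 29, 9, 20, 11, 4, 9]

45

Step 1: Identify the maximum value: max = 49
Step 2: Identify the minimum value: min = 4
Step 3: Range = max - min = 49 - 4 = 45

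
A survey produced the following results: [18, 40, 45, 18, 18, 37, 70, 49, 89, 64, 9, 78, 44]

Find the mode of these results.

18

Step 1: Count the frequency of each value:
  9: appears 1 time(s)
  18: appears 3 time(s)
  37: appears 1 time(s)
  40: appears 1 time(s)
  44: appears 1 time(s)
  45: appears 1 time(s)
  49: appears 1 time(s)
  64: appears 1 time(s)
  70: appears 1 time(s)
  78: appears 1 time(s)
  89: appears 1 time(s)
Step 2: The value 18 appears most frequently (3 times).
Step 3: Mode = 18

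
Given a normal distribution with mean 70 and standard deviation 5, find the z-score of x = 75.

1

Step 1: Recall the z-score formula: z = (x - mu) / sigma
Step 2: Substitute values: z = (75 - 70) / 5
Step 3: z = 5 / 5 = 1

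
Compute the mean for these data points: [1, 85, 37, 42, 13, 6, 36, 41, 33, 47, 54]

35.9091

Step 1: Sum all values: 1 + 85 + 37 + 42 + 13 + 6 + 36 + 41 + 33 + 47 + 54 = 395
Step 2: Count the number of values: n = 11
Step 3: Mean = sum / n = 395 / 11 = 35.9091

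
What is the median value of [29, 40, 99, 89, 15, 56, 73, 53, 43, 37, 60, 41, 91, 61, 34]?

53

Step 1: Sort the data in ascending order: [15, 29, 34, 37, 40, 41, 43, 53, 56, 60, 61, 73, 89, 91, 99]
Step 2: The number of values is n = 15.
Step 3: Since n is odd, the median is the middle value at position 8: 53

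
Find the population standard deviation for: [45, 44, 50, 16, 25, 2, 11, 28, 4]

17.1335

Step 1: Compute the mean: 25
Step 2: Sum of squared deviations from the mean: 2642
Step 3: Population variance = 2642 / 9 = 293.5556
Step 4: Standard deviation = sqrt(293.5556) = 17.1335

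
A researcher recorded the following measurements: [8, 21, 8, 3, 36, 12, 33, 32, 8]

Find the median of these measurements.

12

Step 1: Sort the data in ascending order: [3, 8, 8, 8, 12, 21, 32, 33, 36]
Step 2: The number of values is n = 9.
Step 3: Since n is odd, the median is the middle value at position 5: 12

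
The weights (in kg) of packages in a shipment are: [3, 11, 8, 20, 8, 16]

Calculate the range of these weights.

17

Step 1: Identify the maximum value: max = 20
Step 2: Identify the minimum value: min = 3
Step 3: Range = max - min = 20 - 3 = 17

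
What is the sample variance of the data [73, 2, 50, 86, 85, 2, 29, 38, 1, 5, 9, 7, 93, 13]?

1258.1813

Step 1: Compute the mean: (73 + 2 + 50 + 86 + 85 + 2 + 29 + 38 + 1 + 5 + 9 + 7 + 93 + 13) / 14 = 35.2143
Step 2: Compute squared deviations from the mean:
  (73 - 35.2143)^2 = 1427.7602
  (2 - 35.2143)^2 = 1103.1888
  (50 - 35.2143)^2 = 218.6173
  (86 - 35.2143)^2 = 2579.1888
  (85 - 35.2143)^2 = 2478.6173
  (2 - 35.2143)^2 = 1103.1888
  (29 - 35.2143)^2 = 38.6173
  (38 - 35.2143)^2 = 7.7602
  (1 - 35.2143)^2 = 1170.6173
  (5 - 35.2143)^2 = 912.9031
  (9 - 35.2143)^2 = 687.1888
  (7 - 35.2143)^2 = 796.0459
  (93 - 35.2143)^2 = 3339.1888
  (13 - 35.2143)^2 = 493.4745
Step 3: Sum of squared deviations = 16356.3571
Step 4: Sample variance = 16356.3571 / 13 = 1258.1813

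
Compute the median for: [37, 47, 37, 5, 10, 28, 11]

28

Step 1: Sort the data in ascending order: [5, 10, 11, 28, 37, 37, 47]
Step 2: The number of values is n = 7.
Step 3: Since n is odd, the median is the middle value at position 4: 28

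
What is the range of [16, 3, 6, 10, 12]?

13

Step 1: Identify the maximum value: max = 16
Step 2: Identify the minimum value: min = 3
Step 3: Range = max - min = 16 - 3 = 13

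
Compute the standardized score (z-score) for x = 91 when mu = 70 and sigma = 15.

1.4

Step 1: Recall the z-score formula: z = (x - mu) / sigma
Step 2: Substitute values: z = (91 - 70) / 15
Step 3: z = 21 / 15 = 1.4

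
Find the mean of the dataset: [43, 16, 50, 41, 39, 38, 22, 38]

35.875

Step 1: Sum all values: 43 + 16 + 50 + 41 + 39 + 38 + 22 + 38 = 287
Step 2: Count the number of values: n = 8
Step 3: Mean = sum / n = 287 / 8 = 35.875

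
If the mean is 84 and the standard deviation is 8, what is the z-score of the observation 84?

0

Step 1: Recall the z-score formula: z = (x - mu) / sigma
Step 2: Substitute values: z = (84 - 84) / 8
Step 3: z = 0 / 8 = 0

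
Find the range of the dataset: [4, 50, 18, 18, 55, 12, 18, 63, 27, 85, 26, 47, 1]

84

Step 1: Identify the maximum value: max = 85
Step 2: Identify the minimum value: min = 1
Step 3: Range = max - min = 85 - 1 = 84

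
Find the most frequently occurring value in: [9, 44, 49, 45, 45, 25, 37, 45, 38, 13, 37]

45

Step 1: Count the frequency of each value:
  9: appears 1 time(s)
  13: appears 1 time(s)
  25: appears 1 time(s)
  37: appears 2 time(s)
  38: appears 1 time(s)
  44: appears 1 time(s)
  45: appears 3 time(s)
  49: appears 1 time(s)
Step 2: The value 45 appears most frequently (3 times).
Step 3: Mode = 45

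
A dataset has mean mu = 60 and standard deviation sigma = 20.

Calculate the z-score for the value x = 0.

-3

Step 1: Recall the z-score formula: z = (x - mu) / sigma
Step 2: Substitute values: z = (0 - 60) / 20
Step 3: z = -60 / 20 = -3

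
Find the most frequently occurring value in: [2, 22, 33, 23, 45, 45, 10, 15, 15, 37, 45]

45

Step 1: Count the frequency of each value:
  2: appears 1 time(s)
  10: appears 1 time(s)
  15: appears 2 time(s)
  22: appears 1 time(s)
  23: appears 1 time(s)
  33: appears 1 time(s)
  37: appears 1 time(s)
  45: appears 3 time(s)
Step 2: The value 45 appears most frequently (3 times).
Step 3: Mode = 45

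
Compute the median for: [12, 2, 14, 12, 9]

12

Step 1: Sort the data in ascending order: [2, 9, 12, 12, 14]
Step 2: The number of values is n = 5.
Step 3: Since n is odd, the median is the middle value at position 3: 12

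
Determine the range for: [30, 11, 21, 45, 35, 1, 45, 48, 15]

47

Step 1: Identify the maximum value: max = 48
Step 2: Identify the minimum value: min = 1
Step 3: Range = max - min = 48 - 1 = 47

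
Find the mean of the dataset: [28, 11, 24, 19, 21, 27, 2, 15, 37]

20.4444

Step 1: Sum all values: 28 + 11 + 24 + 19 + 21 + 27 + 2 + 15 + 37 = 184
Step 2: Count the number of values: n = 9
Step 3: Mean = sum / n = 184 / 9 = 20.4444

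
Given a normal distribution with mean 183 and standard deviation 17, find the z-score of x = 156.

-1.5882

Step 1: Recall the z-score formula: z = (x - mu) / sigma
Step 2: Substitute values: z = (156 - 183) / 17
Step 3: z = -27 / 17 = -1.5882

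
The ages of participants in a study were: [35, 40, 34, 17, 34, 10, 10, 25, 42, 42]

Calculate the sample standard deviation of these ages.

12.5914

Step 1: Compute the mean: 28.9
Step 2: Sum of squared deviations from the mean: 1426.9
Step 3: Sample variance = 1426.9 / 9 = 158.5444
Step 4: Standard deviation = sqrt(158.5444) = 12.5914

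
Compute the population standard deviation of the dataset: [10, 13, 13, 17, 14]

2.245

Step 1: Compute the mean: 13.4
Step 2: Sum of squared deviations from the mean: 25.2
Step 3: Population variance = 25.2 / 5 = 5.04
Step 4: Standard deviation = sqrt(5.04) = 2.245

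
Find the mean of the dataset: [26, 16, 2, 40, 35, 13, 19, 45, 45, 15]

25.6

Step 1: Sum all values: 26 + 16 + 2 + 40 + 35 + 13 + 19 + 45 + 45 + 15 = 256
Step 2: Count the number of values: n = 10
Step 3: Mean = sum / n = 256 / 10 = 25.6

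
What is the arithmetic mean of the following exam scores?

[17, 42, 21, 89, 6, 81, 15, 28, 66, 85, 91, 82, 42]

51.1538

Step 1: Sum all values: 17 + 42 + 21 + 89 + 6 + 81 + 15 + 28 + 66 + 85 + 91 + 82 + 42 = 665
Step 2: Count the number of values: n = 13
Step 3: Mean = sum / n = 665 / 13 = 51.1538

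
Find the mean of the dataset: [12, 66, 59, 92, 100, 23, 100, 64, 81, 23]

62

Step 1: Sum all values: 12 + 66 + 59 + 92 + 100 + 23 + 100 + 64 + 81 + 23 = 620
Step 2: Count the number of values: n = 10
Step 3: Mean = sum / n = 620 / 10 = 62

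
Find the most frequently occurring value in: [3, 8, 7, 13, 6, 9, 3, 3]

3

Step 1: Count the frequency of each value:
  3: appears 3 time(s)
  6: appears 1 time(s)
  7: appears 1 time(s)
  8: appears 1 time(s)
  9: appears 1 time(s)
  13: appears 1 time(s)
Step 2: The value 3 appears most frequently (3 times).
Step 3: Mode = 3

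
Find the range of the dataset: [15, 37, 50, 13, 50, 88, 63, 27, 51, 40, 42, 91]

78

Step 1: Identify the maximum value: max = 91
Step 2: Identify the minimum value: min = 13
Step 3: Range = max - min = 91 - 13 = 78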